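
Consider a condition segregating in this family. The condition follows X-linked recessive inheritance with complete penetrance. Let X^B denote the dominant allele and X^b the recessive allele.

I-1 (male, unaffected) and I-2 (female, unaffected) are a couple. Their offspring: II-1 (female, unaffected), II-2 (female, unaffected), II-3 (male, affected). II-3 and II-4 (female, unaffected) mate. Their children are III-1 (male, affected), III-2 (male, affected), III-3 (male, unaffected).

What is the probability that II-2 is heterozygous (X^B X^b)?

I-1 is unaffected, so I-1 is X^B Y.
I-2 is unaffected so carries B and passed b to II-3 (X^b Y), so I-2 is X^B X^b.
Their cross gives offspring ratios 1/2 X^B X^B : 1/2 X^B X^b. Conditioning on II-2 being unaffected, P(X^B X^b) = 1/2 / 1 = 1/2.

1/2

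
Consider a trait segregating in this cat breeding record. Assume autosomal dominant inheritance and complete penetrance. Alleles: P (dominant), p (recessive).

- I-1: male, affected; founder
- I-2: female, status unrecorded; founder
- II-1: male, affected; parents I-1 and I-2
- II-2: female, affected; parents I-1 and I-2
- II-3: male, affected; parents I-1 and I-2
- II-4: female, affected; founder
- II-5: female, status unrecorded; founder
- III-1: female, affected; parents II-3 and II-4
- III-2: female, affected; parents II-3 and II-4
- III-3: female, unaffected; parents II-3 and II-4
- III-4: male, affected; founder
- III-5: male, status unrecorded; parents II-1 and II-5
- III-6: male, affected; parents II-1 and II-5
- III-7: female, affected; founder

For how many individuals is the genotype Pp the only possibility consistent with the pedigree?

2

Obligate heterozygotes: II-3 is affected so carries P and passed p to III-3 (pp), so II-3 is Pp; II-4 is affected so carries P and passed p to III-3 (pp), so II-4 is Pp.
Every other individual is either homozygous by phenotype or has at least one consistent homozygous assignment, so the count is 2.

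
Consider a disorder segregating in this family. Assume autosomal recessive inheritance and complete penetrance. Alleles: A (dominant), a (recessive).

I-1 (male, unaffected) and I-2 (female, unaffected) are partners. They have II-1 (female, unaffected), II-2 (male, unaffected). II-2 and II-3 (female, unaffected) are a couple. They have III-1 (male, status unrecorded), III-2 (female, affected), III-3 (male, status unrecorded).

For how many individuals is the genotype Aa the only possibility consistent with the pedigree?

Obligate heterozygotes: II-2 is unaffected so carries A and passed a to III-2 (aa), so II-2 is Aa; II-3 is unaffected so carries A and passed a to III-2 (aa), so II-3 is Aa.
Every other individual is either homozygous by phenotype or has at least one consistent homozygous assignment, so the count is 2.

2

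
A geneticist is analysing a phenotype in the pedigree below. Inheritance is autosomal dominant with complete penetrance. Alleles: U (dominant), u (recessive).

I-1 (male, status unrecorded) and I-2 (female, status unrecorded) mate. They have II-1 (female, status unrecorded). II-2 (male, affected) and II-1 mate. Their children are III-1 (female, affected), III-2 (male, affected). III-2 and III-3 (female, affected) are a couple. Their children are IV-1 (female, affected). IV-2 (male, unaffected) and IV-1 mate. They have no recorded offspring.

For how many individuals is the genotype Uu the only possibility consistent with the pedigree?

No individual's genotype is forced to Uu by the pedigree, so the count is 0.

0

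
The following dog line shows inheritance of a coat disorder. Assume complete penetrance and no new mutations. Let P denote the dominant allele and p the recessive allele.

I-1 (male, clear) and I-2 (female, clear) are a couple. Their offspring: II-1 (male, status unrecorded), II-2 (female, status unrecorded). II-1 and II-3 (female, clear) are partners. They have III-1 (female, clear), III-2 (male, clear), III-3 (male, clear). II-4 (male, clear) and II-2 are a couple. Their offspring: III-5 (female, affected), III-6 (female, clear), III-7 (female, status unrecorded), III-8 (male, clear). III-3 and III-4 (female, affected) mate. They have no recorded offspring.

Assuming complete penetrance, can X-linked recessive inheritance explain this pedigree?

No

Under X-linked recessive, III-5 (affected, female) cannot arise from II-4 (clear) × II-2 (unrecorded).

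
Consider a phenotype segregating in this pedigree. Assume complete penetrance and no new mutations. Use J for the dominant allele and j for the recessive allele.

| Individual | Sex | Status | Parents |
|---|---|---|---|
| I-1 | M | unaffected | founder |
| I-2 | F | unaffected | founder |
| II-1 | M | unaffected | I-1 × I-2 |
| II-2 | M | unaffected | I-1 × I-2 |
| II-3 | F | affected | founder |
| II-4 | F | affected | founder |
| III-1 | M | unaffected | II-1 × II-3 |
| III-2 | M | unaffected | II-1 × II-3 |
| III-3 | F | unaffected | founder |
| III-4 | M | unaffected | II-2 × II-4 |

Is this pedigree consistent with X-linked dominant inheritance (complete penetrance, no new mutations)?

A consistent assignment under X-linked dominant exists: I-1 X^j Y, I-2 X^j X^j, II-1 X^j Y, II-2 X^j Y, II-3 X^J X^j, II-4 X^J X^j, III-1 X^j Y, III-2 X^j Y, III-3 X^j X^j, III-4 X^j Y.
In this assignment every recorded phenotype matches its genotype and every non-founder's genotype is obtainable from its parents' genotypes, so the pedigree is consistent.

Yes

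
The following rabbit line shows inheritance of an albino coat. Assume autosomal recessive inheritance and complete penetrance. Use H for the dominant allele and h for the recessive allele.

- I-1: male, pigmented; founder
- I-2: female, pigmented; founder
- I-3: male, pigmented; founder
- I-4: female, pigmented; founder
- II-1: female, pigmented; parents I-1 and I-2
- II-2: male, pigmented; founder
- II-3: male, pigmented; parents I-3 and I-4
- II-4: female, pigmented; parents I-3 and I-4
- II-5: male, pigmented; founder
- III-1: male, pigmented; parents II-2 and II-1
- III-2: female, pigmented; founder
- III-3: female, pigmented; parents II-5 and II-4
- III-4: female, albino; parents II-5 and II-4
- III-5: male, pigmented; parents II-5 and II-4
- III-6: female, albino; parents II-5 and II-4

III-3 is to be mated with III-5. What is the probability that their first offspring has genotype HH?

II-5 is pigmented so carries H and passed h to III-4 (hh), so II-5 is Hh.
II-4 is pigmented so carries H and passed h to III-4 (hh), so II-4 is Hh.
III-3 is a pigmented offspring of II-5 (Hh) × II-4 (Hh), whose cross gives 1/4 HH : 1/2 Hh : 1/4 hh; conditioning on being pigmented, III-3 is HH with probability 1/3, Hh with probability 2/3.
III-5 is a pigmented offspring of II-5 (Hh) × II-4 (Hh), whose cross gives 1/4 HH : 1/2 Hh : 1/4 hh; conditioning on being pigmented, III-5 is HH with probability 1/3, Hh with probability 2/3.
Summing over parental genotype combinations, P(offspring has genotype HH) = 1/9·1 + 2/9·1/2 + 2/9·1/2 + 4/9·1/4 = 4/9.

4/9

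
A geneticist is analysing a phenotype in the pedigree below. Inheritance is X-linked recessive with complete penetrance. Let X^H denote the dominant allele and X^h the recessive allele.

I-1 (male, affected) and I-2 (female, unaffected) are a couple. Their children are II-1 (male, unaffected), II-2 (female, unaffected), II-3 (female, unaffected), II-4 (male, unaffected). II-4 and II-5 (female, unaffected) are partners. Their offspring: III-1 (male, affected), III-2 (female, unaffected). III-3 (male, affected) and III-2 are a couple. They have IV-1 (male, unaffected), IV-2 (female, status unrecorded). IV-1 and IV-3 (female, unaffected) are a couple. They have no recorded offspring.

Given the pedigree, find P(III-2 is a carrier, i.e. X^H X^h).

II-4 is unaffected, so II-4 is X^H Y.
II-5 is unaffected so carries H and passed h to III-1 (X^h Y), so II-5 is X^H X^h.
Their cross gives offspring ratios 1/2 X^H X^H : 1/2 X^H X^h. Conditioning on III-2 being unaffected, P(X^H X^h) = 1/2 / 1 = 1/2 before taking III-2's own offspring into account.
III-3 is affected, so III-3 is X^h Y.
Now use III-2's offspring. Probability of each recorded status — unaffected son IV-1: 1/2 if III-2 is X^H X^h, 1 if X^H X^H. (IV-2: equally likely either way, so uninformative.)
Bayes: P(X^H X^h) = 1/2·1/2 / (1/2·1/2 + 1/2·1) = 1/3.

1/3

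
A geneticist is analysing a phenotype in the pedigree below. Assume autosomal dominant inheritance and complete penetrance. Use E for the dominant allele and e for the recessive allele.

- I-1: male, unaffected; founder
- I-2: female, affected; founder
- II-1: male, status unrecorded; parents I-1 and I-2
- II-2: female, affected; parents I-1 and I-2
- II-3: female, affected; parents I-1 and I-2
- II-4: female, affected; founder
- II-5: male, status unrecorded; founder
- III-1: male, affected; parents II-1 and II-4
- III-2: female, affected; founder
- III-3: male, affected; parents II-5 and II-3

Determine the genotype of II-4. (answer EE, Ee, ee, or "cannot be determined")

II-4's phenotype allows EE or Ee, and no parent or child forces a single allele at both positions; consistent genotype assignments exist with II-4 as EE or Ee.

cannot be determined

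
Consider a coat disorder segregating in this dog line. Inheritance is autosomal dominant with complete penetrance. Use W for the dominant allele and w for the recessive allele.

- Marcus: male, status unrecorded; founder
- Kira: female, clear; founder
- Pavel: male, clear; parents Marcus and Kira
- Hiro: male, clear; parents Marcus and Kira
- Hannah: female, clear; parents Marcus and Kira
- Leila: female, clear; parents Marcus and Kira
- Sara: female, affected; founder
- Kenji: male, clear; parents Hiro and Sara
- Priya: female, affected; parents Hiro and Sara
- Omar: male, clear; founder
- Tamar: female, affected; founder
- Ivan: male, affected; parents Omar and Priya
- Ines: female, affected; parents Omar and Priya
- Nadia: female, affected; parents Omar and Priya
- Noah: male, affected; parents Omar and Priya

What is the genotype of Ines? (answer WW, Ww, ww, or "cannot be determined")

From phenotype alone, Ines is WW or Ww.
Ines is affected so carries W and received w from Omar (ww), so Ines is Ww.

Ww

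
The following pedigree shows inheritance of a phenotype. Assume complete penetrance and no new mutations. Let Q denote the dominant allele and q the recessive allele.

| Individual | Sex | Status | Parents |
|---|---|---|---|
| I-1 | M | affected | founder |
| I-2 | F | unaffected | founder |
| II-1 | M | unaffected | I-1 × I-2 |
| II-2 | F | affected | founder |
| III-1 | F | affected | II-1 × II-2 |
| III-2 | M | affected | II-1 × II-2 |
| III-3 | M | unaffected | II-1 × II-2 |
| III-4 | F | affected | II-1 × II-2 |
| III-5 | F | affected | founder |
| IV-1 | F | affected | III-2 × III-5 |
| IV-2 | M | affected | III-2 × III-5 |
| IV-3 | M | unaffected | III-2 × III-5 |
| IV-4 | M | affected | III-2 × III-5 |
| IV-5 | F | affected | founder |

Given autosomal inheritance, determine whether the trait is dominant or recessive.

dominant

III-2 and III-5 are both affected yet have an unaffected child IV-3. Under a recessive model two affected parents are homozygous and every child would be affected, so the trait cannot be recessive.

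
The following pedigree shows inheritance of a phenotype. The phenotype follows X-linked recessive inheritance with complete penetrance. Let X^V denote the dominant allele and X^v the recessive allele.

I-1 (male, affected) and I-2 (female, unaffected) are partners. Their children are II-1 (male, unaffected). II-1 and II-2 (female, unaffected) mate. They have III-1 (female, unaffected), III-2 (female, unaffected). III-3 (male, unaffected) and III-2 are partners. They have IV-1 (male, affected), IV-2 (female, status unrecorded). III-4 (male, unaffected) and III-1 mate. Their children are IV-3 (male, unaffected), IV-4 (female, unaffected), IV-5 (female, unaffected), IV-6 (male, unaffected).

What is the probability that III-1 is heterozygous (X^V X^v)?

II-1 is unaffected, so II-1 is X^V Y.
II-2 is unaffected so carries V and passed v to III-2 (X^V X^v, whose V came from II-1), so II-2 is X^V X^v.
Their cross gives offspring ratios 1/2 X^V X^V : 1/2 X^V X^v. Conditioning on III-1 being unaffected, P(X^V X^v) = 1/2 / 1 = 1/2 before taking III-1's own offspring into account.
III-4 is unaffected, so III-4 is X^V Y.
Now use III-1's offspring. Probability of each recorded status — unaffected son IV-3: 1/2 if III-1 is X^V X^v, 1 if X^V X^V; unaffected son IV-6: 1/2 if III-1 is X^V X^v, 1 if X^V X^V. (IV-4, IV-5: equally likely either way, so uninformative.)
Bayes: P(X^V X^v) = 1/2·1/4 / (1/2·1/4 + 1/2·1) = 1/5.

1/5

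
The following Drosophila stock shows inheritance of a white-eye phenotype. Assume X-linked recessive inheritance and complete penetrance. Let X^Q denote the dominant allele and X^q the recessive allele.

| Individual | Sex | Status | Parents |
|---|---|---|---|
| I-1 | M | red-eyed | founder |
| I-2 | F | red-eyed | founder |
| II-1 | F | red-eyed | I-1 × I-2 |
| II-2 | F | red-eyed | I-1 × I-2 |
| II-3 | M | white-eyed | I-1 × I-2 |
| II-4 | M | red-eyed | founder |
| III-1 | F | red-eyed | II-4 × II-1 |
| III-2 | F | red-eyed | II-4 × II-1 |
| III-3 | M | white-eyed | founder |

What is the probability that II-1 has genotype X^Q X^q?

1/2

I-1 is red-eyed, so I-1 is X^Q Y.
I-2 is red-eyed so carries Q and passed q to II-3 (X^q Y), so I-2 is X^Q X^q.
Their cross gives offspring ratios 1/2 X^Q X^Q : 1/2 X^Q X^q. Conditioning on II-1 being red-eyed, P(X^Q X^q) = 1/2 / 1 = 1/2 before taking II-1's own offspring into account.
II-4 is red-eyed, so II-4 is X^Q Y.
II-1's offspring (III-1, III-2) would show their recorded status with the same probability whether II-1 is X^Q X^q or X^Q X^Q, so they carry no information and P(X^Q X^q) = 1/2.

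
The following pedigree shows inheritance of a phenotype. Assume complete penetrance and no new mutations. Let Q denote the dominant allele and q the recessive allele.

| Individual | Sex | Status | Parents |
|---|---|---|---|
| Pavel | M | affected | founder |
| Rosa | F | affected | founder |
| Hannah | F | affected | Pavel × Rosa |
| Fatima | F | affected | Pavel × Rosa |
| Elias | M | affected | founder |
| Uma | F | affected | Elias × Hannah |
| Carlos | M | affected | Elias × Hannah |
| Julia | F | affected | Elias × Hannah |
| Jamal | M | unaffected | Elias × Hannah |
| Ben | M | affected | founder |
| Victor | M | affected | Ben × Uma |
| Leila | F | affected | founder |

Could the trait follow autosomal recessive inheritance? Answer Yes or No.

Under autosomal recessive, Jamal (unaffected, male) cannot arise from Elias (affected) × Hannah (affected).

No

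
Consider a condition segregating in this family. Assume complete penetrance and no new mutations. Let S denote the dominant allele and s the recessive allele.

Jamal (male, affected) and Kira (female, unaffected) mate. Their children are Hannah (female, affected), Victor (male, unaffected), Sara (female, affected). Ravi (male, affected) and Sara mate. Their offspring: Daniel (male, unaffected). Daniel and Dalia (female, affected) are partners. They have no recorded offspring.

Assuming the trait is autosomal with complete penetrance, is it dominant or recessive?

Ravi and Sara are both affected yet have an unaffected child Daniel. Under a recessive model two affected parents are homozygous and every child would be affected, so the trait cannot be recessive.

dominant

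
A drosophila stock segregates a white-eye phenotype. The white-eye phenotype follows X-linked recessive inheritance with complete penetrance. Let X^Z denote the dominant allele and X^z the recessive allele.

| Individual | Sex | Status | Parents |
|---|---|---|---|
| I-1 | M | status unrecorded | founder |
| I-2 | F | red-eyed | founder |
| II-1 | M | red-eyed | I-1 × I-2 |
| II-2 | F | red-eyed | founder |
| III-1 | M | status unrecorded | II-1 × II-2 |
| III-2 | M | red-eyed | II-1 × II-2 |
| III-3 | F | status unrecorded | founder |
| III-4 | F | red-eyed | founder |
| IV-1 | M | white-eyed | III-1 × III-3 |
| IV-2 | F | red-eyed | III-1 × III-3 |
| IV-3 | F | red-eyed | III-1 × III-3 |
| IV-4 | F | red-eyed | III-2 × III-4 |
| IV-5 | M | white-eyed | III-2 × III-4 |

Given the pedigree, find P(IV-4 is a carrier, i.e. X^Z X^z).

1/2

III-2 is red-eyed, so III-2 is X^Z Y.
III-4 is red-eyed so carries Z and passed z to IV-5 (X^z Y), so III-4 is X^Z X^z.
Their cross gives offspring ratios 1/2 X^Z X^Z : 1/2 X^Z X^z. Conditioning on IV-4 being red-eyed, P(X^Z X^z) = 1/2 / 1 = 1/2.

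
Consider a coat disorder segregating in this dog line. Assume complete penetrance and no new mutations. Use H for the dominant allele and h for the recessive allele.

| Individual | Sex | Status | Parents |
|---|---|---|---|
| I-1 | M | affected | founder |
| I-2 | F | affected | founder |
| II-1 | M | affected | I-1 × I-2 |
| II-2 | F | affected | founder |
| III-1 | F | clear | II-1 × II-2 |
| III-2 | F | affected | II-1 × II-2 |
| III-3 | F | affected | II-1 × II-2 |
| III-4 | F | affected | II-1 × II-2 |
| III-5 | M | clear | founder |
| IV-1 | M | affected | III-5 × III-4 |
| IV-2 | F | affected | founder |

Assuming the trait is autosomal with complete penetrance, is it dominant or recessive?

dominant

II-1 and II-2 are both affected yet have a clear child III-1. Under a recessive model two affected parents are homozygous and every child would be affected, so the trait cannot be recessive.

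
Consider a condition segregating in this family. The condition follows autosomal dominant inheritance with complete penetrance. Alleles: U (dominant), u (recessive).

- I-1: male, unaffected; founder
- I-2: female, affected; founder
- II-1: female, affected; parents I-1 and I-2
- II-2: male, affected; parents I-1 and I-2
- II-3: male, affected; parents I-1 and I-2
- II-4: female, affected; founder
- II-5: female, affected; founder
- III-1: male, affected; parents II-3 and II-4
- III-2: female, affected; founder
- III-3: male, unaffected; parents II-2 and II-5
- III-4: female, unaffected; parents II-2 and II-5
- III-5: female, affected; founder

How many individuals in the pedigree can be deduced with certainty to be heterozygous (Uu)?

Obligate heterozygotes: II-1 is affected so carries U and received u from I-1 (uu), so II-1 is Uu; II-2 is affected so carries U and received u from I-1 (uu), so II-2 is Uu; II-3 is affected so carries U and received u from I-1 (uu), so II-3 is Uu; II-5 is affected so carries U and passed u to III-3 (uu), so II-5 is Uu.
Every other individual is either homozygous by phenotype or has at least one consistent homozygous assignment, so the count is 4.

4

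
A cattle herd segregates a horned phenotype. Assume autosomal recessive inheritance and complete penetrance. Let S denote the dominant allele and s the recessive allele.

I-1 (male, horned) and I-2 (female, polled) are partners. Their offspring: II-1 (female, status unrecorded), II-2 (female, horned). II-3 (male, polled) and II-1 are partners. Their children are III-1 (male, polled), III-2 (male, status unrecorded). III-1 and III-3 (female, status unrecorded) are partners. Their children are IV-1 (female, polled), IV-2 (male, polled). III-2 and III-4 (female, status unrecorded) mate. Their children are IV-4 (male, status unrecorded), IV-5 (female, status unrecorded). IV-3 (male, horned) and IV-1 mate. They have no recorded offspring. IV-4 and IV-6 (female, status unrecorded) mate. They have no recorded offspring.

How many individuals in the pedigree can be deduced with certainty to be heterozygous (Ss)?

Obligate heterozygotes: I-2 is polled so carries S and passed s to II-2 (ss), so I-2 is Ss.
Every other individual is either homozygous by phenotype or has at least one consistent homozygous assignment, so the count is 1.

1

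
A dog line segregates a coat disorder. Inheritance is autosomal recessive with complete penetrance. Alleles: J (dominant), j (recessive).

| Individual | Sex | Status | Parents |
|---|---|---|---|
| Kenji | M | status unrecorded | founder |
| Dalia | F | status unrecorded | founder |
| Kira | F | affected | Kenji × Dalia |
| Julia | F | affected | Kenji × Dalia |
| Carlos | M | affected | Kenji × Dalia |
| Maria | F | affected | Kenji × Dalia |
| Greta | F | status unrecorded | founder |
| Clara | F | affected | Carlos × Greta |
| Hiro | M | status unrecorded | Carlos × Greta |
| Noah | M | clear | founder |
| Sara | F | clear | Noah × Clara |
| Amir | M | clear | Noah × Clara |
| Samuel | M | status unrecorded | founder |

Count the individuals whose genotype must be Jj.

Obligate heterozygotes: Sara is clear so carries J and received j from Clara (jj), so Sara is Jj; Amir is clear so carries J and received j from Clara (jj), so Amir is Jj.
Every other individual is either homozygous by phenotype or has at least one consistent homozygous assignment, so the count is 2.

2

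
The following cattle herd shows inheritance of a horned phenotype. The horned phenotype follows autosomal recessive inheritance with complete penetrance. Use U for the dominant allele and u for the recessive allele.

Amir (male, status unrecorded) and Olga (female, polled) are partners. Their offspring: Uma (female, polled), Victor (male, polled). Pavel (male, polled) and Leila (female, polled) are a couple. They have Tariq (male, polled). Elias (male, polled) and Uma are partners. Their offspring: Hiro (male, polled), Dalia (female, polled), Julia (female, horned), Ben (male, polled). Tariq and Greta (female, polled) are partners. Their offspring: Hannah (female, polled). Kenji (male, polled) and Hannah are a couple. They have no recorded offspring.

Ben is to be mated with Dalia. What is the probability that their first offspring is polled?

Elias is polled so carries U and passed u to Julia (uu), so Elias is Uu.
Uma is polled so carries U and passed u to Julia (uu), so Uma is Uu.
Ben is a polled offspring of Elias (Uu) × Uma (Uu), whose cross gives 1/4 UU : 1/2 Uu : 1/4 uu; conditioning on being polled, Ben is UU with probability 1/3, Uu with probability 2/3.
Dalia is a polled offspring of Elias (Uu) × Uma (Uu), whose cross gives 1/4 UU : 1/2 Uu : 1/4 uu; conditioning on being polled, Dalia is UU with probability 1/3, Uu with probability 2/3.
Summing over parental genotype combinations, P(offspring is polled) = 1/9·1 + 2/9·1 + 2/9·1 + 4/9·3/4 = 8/9.

8/9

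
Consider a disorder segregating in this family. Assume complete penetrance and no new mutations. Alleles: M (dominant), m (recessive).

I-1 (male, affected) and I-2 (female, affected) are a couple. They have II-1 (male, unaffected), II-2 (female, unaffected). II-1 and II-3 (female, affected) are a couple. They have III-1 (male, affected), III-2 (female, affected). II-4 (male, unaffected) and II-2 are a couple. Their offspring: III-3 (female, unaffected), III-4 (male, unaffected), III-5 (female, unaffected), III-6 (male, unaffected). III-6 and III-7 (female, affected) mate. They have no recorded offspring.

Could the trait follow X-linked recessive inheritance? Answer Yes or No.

Under X-linked recessive, II-1 (unaffected, male) cannot arise from I-1 (affected) × I-2 (affected).

No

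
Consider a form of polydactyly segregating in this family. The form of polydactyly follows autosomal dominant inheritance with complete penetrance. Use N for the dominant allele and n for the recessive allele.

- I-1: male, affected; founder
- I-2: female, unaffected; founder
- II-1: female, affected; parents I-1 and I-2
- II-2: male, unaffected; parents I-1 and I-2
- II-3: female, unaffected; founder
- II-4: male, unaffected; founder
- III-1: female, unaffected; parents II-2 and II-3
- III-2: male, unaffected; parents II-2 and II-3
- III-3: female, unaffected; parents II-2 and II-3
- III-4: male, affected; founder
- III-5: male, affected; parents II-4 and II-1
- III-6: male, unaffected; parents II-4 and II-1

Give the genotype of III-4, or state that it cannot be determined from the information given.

III-4's phenotype allows NN or Nn, and no parent or child forces a single allele at both positions; consistent genotype assignments exist with III-4 as NN or Nn.

cannot be determined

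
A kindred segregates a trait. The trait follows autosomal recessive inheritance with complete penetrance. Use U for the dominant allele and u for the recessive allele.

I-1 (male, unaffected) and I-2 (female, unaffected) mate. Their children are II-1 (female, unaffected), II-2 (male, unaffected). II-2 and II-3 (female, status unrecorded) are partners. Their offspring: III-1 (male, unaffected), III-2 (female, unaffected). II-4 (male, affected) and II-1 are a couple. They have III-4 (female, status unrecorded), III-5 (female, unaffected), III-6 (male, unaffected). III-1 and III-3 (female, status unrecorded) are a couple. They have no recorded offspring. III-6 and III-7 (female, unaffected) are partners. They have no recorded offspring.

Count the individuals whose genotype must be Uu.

Obligate heterozygotes: III-5 is unaffected so carries U and received u from II-4 (uu), so III-5 is Uu; III-6 is unaffected so carries U and received u from II-4 (uu), so III-6 is Uu.
Every other individual is either homozygous by phenotype or has at least one consistent homozygous assignment, so the count is 2.

2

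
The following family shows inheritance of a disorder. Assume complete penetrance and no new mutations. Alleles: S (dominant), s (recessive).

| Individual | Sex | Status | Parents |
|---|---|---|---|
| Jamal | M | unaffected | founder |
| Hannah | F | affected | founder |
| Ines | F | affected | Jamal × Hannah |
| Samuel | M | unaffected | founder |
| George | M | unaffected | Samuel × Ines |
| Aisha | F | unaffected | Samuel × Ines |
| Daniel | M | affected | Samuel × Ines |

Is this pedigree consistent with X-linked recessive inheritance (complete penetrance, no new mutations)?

No

Under X-linked recessive, Ines (affected, female) cannot arise from Jamal (unaffected) × Hannah (affected).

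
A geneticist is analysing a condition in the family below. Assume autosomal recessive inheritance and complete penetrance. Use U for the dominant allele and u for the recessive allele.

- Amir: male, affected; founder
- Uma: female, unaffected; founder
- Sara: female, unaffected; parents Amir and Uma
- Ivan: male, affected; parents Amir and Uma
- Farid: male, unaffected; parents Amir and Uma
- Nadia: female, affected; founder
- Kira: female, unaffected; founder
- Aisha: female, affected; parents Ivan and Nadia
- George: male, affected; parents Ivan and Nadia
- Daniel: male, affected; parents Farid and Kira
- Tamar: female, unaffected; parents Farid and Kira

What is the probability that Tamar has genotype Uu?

Farid is unaffected so carries U and received u from Amir (uu), so Farid is Uu.
Kira is unaffected so carries U and passed u to Daniel (uu), so Kira is Uu.
Their cross gives offspring ratios 1/4 UU : 1/2 Uu : 1/4 uu. Conditioning on Tamar being unaffected, P(Uu) = 1/2 / 3/4 = 2/3.

2/3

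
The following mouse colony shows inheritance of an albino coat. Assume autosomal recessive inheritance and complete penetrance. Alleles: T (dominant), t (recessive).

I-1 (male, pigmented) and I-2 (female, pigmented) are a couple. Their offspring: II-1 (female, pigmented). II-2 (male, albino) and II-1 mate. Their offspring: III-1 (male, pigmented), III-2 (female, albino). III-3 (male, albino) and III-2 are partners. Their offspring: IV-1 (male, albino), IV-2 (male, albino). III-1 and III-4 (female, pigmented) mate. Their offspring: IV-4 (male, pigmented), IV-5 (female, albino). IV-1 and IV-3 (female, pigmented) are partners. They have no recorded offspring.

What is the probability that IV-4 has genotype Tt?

2/3

III-1 is pigmented so carries T and received t from II-2 (tt), so III-1 is Tt.
III-4 is pigmented so carries T and passed t to IV-5 (tt), so III-4 is Tt.
Their cross gives offspring ratios 1/4 TT : 1/2 Tt : 1/4 tt. Conditioning on IV-4 being pigmented, P(Tt) = 1/2 / 3/4 = 2/3.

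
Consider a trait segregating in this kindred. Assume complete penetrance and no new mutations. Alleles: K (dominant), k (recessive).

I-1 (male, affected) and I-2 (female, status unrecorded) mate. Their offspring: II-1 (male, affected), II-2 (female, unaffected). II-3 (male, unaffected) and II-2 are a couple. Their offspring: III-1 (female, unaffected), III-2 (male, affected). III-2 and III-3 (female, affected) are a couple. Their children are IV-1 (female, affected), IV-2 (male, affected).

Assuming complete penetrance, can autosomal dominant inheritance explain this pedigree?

Under autosomal dominant, III-2 (affected, male) cannot arise from II-3 (unaffected) × II-2 (unaffected).

No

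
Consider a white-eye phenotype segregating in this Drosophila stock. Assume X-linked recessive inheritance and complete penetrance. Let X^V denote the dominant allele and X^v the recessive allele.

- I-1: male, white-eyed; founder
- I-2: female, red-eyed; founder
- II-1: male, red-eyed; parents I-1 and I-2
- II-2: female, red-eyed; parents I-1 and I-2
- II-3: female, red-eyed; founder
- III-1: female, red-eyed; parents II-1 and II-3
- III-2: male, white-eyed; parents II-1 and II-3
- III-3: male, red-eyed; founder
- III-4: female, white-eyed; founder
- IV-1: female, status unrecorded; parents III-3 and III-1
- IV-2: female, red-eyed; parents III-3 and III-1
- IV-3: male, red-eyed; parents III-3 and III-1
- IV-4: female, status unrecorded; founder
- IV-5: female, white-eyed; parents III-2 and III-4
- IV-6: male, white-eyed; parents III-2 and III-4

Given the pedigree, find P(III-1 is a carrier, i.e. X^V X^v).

II-1 is red-eyed, so II-1 is X^V Y.
II-3 is red-eyed so carries V and passed v to III-2 (X^v Y), so II-3 is X^V X^v.
Their cross gives offspring ratios 1/2 X^V X^V : 1/2 X^V X^v. Conditioning on III-1 being red-eyed, P(X^V X^v) = 1/2 / 1 = 1/2 before taking III-1's own offspring into account.
III-3 is red-eyed, so III-3 is X^V Y.
Now use III-1's offspring. Probability of each recorded status — red-eyed son IV-3: 1/2 if III-1 is X^V X^v, 1 if X^V X^V. (IV-1, IV-2: equally likely either way, so uninformative.)
Bayes: P(X^V X^v) = 1/2·1/2 / (1/2·1/2 + 1/2·1) = 1/3.

1/3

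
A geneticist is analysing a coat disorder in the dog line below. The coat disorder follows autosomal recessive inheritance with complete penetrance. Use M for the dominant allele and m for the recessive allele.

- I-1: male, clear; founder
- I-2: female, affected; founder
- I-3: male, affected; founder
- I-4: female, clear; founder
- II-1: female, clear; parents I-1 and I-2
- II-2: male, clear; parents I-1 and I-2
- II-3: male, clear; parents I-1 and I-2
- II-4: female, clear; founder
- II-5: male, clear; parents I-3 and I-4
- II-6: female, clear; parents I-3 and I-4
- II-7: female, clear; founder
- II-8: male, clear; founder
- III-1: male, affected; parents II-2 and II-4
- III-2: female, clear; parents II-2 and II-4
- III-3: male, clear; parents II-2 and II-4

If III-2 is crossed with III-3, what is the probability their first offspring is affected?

1/9

II-2 is clear so carries M and received m from I-2 (mm), so II-2 is Mm.
II-4 is clear so carries M and passed m to III-1 (mm), so II-4 is Mm.
III-2 is a clear offspring of II-2 (Mm) × II-4 (Mm), whose cross gives 1/4 MM : 1/2 Mm : 1/4 mm; conditioning on being clear, III-2 is MM with probability 1/3, Mm with probability 2/3.
III-3 is a clear offspring of II-2 (Mm) × II-4 (Mm), whose cross gives 1/4 MM : 1/2 Mm : 1/4 mm; conditioning on being clear, III-3 is MM with probability 1/3, Mm with probability 2/3.
Summing over parental genotype combinations, P(offspring is affected) = 4/9·1/4 = 1/9.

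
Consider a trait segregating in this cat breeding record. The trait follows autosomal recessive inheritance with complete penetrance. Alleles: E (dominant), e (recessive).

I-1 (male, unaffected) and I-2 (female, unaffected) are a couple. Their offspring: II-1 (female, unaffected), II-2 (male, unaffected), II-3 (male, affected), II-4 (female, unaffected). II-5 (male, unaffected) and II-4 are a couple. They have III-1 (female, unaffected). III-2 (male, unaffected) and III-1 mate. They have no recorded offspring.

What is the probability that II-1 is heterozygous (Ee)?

I-1 is unaffected so carries E and passed e to II-3 (ee), so I-1 is Ee.
I-2 is unaffected so carries E and passed e to II-3 (ee), so I-2 is Ee.
Their cross gives offspring ratios 1/4 EE : 1/2 Ee : 1/4 ee. Conditioning on II-1 being unaffected, P(Ee) = 1/2 / 3/4 = 2/3.

2/3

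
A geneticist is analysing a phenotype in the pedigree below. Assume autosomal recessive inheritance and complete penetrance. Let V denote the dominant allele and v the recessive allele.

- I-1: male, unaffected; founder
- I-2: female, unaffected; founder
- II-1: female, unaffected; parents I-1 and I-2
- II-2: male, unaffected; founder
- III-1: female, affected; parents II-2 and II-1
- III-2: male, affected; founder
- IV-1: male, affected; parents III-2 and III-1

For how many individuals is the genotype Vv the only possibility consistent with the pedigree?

2

Obligate heterozygotes: II-1 is unaffected so carries V and passed v to III-1 (vv), so II-1 is Vv; II-2 is unaffected so carries V and passed v to III-1 (vv), so II-2 is Vv.
Every other individual is either homozygous by phenotype or has at least one consistent homozygous assignment, so the count is 2.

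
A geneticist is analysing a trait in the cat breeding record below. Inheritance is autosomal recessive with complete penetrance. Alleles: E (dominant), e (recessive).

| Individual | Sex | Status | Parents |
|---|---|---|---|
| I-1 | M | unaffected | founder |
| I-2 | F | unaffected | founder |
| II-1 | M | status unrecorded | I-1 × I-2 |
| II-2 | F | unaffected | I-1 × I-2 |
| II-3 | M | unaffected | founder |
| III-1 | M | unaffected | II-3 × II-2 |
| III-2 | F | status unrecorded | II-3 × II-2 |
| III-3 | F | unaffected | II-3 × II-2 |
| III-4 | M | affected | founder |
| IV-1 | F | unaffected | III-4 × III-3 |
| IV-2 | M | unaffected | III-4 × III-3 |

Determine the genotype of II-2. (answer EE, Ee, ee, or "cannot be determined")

cannot be determined

II-2's phenotype allows EE or Ee, and no parent or child forces a single allele at both positions; consistent genotype assignments exist with II-2 as EE or Ee.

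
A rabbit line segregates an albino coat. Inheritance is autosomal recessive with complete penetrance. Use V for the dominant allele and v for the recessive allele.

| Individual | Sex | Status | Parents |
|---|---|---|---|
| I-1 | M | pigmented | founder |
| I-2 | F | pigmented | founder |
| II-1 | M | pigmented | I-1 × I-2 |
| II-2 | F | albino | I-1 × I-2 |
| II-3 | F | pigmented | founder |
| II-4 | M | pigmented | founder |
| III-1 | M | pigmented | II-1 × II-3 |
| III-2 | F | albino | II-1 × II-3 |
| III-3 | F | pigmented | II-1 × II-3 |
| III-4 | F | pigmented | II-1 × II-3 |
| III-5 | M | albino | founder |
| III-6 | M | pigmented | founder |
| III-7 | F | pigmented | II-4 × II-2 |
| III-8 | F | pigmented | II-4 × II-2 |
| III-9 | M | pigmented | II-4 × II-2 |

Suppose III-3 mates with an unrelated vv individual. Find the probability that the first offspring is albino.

II-1 is pigmented so carries V and passed v to III-2 (vv), so II-1 is Vv.
II-3 is pigmented so carries V and passed v to III-2 (vv), so II-3 is Vv.
III-3 is a pigmented offspring of II-1 (Vv) × II-3 (Vv), whose cross gives 1/4 VV : 1/2 Vv : 1/4 vv; conditioning on being pigmented, III-3 is VV with probability 1/3, Vv with probability 2/3.
Summing over parental genotype combinations, P(offspring is albino) = 2/3·1/2 = 1/3.

1/3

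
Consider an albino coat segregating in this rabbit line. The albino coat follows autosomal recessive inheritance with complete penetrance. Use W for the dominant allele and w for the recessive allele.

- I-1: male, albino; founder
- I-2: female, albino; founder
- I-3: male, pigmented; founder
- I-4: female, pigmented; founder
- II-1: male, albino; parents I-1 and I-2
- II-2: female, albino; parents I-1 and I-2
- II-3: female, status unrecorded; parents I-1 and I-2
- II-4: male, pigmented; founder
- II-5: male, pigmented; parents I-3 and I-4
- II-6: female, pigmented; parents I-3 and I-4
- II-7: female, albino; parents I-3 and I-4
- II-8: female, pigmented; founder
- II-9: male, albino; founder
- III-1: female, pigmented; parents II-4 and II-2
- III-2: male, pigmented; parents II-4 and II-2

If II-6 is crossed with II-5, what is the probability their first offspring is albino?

1/9

I-3 is pigmented so carries W and passed w to II-7 (ww), so I-3 is Ww.
I-4 is pigmented so carries W and passed w to II-7 (ww), so I-4 is Ww.
II-6 is a pigmented offspring of I-3 (Ww) × I-4 (Ww), whose cross gives 1/4 WW : 1/2 Ww : 1/4 ww; conditioning on being pigmented, II-6 is WW with probability 1/3, Ww with probability 2/3.
II-5 is a pigmented offspring of I-3 (Ww) × I-4 (Ww), whose cross gives 1/4 WW : 1/2 Ww : 1/4 ww; conditioning on being pigmented, II-5 is WW with probability 1/3, Ww with probability 2/3.
Summing over parental genotype combinations, P(offspring is albino) = 4/9·1/4 = 1/9.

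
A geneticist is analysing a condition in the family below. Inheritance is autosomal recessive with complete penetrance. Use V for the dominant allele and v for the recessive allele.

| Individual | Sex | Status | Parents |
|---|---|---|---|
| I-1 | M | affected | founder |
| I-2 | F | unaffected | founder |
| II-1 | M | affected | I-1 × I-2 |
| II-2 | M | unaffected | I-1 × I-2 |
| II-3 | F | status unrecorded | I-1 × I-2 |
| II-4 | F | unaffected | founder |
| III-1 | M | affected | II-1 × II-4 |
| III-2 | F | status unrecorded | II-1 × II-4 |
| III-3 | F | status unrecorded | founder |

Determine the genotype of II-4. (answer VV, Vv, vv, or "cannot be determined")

Vv

From phenotype alone, II-4 is VV or Vv.
II-4 is unaffected so carries V and passed v to III-1 (vv), so II-4 is Vv.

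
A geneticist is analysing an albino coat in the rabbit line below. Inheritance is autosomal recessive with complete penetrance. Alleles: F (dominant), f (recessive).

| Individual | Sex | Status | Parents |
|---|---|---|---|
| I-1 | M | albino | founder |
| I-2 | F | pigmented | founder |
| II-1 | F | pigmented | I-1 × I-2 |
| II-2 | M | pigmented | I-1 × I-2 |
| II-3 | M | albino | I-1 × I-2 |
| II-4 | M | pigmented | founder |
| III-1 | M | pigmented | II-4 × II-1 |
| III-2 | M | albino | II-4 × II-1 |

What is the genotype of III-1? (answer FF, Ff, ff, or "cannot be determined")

cannot be determined

III-1's phenotype allows FF or Ff, and no parent or child forces a single allele at both positions; consistent genotype assignments exist with III-1 as FF or Ff.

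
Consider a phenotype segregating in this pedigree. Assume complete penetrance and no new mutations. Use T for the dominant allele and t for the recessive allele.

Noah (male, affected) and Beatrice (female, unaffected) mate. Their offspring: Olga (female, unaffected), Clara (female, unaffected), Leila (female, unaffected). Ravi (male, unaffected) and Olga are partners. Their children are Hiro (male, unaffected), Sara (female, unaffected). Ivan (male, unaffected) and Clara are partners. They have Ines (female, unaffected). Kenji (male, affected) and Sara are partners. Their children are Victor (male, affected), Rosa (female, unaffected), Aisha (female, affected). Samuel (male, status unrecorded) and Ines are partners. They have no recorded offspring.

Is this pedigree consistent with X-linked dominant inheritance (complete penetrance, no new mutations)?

Under X-linked dominant, Olga (unaffected, female) cannot arise from Noah (affected) × Beatrice (unaffected).

No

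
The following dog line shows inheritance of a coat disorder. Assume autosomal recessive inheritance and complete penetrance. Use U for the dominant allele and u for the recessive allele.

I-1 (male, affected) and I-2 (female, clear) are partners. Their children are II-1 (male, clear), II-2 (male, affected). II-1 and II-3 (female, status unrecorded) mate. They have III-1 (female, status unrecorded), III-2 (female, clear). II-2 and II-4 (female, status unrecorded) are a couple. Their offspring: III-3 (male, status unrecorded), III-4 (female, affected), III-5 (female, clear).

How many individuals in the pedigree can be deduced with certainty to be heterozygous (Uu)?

4

Obligate heterozygotes: I-2 is clear so carries U and passed u to II-2 (uu), so I-2 is Uu; II-1 is clear so carries U and received u from I-1 (uu), so II-1 is Uu; II-4 passed U to III-5 (Uu, whose u came from II-2) and passed u to III-4 (uu), so II-4 is Uu; III-5 is clear so carries U and received u from II-2 (uu), so III-5 is Uu.
Every other individual is either homozygous by phenotype or has at least one consistent homozygous assignment, so the count is 4.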